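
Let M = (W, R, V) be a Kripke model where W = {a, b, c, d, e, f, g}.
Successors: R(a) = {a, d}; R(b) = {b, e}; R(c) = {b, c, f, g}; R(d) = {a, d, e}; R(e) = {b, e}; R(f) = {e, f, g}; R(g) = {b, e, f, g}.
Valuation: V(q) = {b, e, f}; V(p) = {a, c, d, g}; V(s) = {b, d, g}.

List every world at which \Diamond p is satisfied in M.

Let φ = \Diamond p. Evaluate φ at each world:
  a (successors {a, d}): φ is true.
  b (successors {b, e}): φ is false.
  c (successors {b, c, f, g}): φ is true.
  d (successors {a, d, e}): φ is true.
  e (successors {b, e}): φ is false.
  f (successors {e, f, g}): φ is true.
  g (successors {b, e, f, g}): φ is true.
For instance, at b:
  At b: \Diamond p requires p at some successor in {b, e}.
    At b: p is false.
    At e: p is false.
  So \Diamond p is false at b.
Satisfying worlds: {a, c, d, f, g}

a, c, d, f, g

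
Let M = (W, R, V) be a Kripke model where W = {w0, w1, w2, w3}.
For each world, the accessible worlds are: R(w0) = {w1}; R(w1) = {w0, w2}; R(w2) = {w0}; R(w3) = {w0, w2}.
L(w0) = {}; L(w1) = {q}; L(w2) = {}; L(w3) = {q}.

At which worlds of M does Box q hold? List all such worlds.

Let φ = Box q. Evaluate φ at each world:
  w0 (successors {w1}): φ is true.
  w1 (successors {w0, w2}): φ is false.
  w2 (successors {w0}): φ is false.
  w3 (successors {w0, w2}): φ is false.
For instance, at w2:
  At w2: Box q requires q at every successor {w0}.
    q fails at w0, so Box q is false at w2.
Satisfying worlds: {w0}

w0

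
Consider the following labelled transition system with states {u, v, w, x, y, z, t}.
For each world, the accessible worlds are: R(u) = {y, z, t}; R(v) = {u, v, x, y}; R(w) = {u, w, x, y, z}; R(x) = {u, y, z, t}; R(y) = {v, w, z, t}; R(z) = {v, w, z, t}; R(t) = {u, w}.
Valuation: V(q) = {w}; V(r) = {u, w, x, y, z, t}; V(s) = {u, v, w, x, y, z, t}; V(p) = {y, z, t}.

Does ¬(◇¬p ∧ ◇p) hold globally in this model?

Recall that ◇ψ holds at a world iff ψ holds at some accessible world.
Let φ = ¬(◇¬p ∧ ◇p). Evaluate φ at each world:
  u (successors {y, z, t}): φ is true.
  v (successors {u, v, x, y}): φ is false.
  w (successors {u, w, x, y, z}): φ is false.
  x (successors {u, y, z, t}): φ is false.
  y (successors {v, w, z, t}): φ is false.
  z (successors {v, w, z, t}): φ is false.
  t (successors {u, w}): φ is true.
Detail at v (counterexample):
  At v: ◇¬p ∧ ◇p is true, so ¬(◇¬p ∧ ◇p) is false.
    At v: ◇¬p is true, ◇p is true, so ◇¬p ∧ ◇p is true.
      At v: ◇¬p requires ¬p at some successor in {u, v, x, y}.
        ¬p holds at u, so ◇¬p is true at v.
      At v: ◇p requires p at some successor in {u, v, x, y}.
        p holds at y, so ◇p is true at v.

No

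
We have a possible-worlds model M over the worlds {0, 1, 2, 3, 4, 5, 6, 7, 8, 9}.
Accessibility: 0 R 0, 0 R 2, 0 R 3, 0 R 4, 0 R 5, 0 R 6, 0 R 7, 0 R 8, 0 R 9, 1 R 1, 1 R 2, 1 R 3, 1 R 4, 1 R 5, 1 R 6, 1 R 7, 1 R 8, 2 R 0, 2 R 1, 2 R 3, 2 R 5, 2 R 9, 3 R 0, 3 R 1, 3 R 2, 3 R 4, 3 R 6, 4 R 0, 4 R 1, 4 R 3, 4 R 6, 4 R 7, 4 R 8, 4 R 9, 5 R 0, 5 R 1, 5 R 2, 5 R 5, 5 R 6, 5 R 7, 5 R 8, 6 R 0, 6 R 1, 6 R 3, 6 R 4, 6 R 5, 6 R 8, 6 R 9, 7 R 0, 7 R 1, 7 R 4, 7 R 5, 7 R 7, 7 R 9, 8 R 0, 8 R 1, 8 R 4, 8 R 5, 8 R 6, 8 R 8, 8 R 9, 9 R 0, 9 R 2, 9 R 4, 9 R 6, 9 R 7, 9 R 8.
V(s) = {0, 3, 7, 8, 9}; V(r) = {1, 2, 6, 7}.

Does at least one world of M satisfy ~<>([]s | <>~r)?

No

Let φ = ~<>([]s | <>~r). Evaluate φ at each world:
  0 (successors {0, 2, 3, 4, 5, 6, 7, 8, 9}): φ is false.
  1 (successors {1, 2, 3, 4, 5, 6, 7, 8}): φ is false.
  2 (successors {0, 1, 3, 5, 9}): φ is false.
  3 (successors {0, 1, 2, 4, 6}): φ is false.
  4 (successors {0, 1, 3, 6, 7, 8, 9}): φ is false.
  5 (successors {0, 1, 2, 5, 6, 7, 8}): φ is false.
  6 (successors {0, 1, 3, 4, 5, 8, 9}): φ is false.
  7 (successors {0, 1, 4, 5, 7, 9}): φ is false.
  8 (successors {0, 1, 4, 5, 6, 8, 9}): φ is false.
  9 (successors {0, 2, 4, 6, 7, 8}): φ is false.
For instance, at 9:
  At 9: <>([]s | <>~r) is true, so ~<>([]s | <>~r) is false.
    At 9: <>([]s | <>~r) requires []s | <>~r at some successor in {0, 2, 4, 6, 7, 8}.
      []s | <>~r holds at 0, so <>([]s | <>~r) is true at 9.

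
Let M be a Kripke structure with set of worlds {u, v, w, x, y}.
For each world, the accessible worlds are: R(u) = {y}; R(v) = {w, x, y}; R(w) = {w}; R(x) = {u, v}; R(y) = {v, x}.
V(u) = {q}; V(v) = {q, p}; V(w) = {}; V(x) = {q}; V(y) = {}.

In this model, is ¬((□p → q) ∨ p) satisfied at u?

At u: (□p → q) ∨ p is true, so ¬((□p → q) ∨ p) is false.
  At u: □p → q is true, p is false, so (□p → q) ∨ p is true.
    At u: □p is false, q is true, so □p → q is true.
      At u: □p requires p at every successor {y}.
        p fails at y, so □p is false at u.

No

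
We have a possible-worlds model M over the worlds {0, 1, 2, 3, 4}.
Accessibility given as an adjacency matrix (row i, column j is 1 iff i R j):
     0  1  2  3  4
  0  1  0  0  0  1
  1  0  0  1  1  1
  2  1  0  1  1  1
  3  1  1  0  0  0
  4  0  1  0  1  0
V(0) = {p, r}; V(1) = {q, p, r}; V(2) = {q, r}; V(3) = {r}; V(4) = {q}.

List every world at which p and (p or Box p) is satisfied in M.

Let φ = p and (p or Box p). Evaluate φ at each world:
  0 (successors {0, 4}): φ is true.
  1 (successors {2, 3, 4}): φ is true.
  2 (successors {0, 2, 3, 4}): φ is false.
  3 (successors {0, 1}): φ is false.
  4 (successors {1, 3}): φ is false.
For instance, at 2:
  At 2: p is false, p or Box p is false, so p and (p or Box p) is false.
    At 2: p is false, Box p is false, so p or Box p is false.
      At 2: Box p requires p at every successor {0, 2, 3, 4}.
        p fails at 2, so Box p is false at 2.
Satisfying worlds: {0, 1}

0, 1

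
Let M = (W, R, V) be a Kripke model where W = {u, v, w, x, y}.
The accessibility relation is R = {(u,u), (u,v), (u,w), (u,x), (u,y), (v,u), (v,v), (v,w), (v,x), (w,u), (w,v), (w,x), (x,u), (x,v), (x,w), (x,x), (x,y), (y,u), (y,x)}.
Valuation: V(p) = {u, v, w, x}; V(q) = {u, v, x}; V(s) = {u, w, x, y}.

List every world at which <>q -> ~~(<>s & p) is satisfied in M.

u, v, w, x

Let φ = <>q -> ~~(<>s & p). Evaluate φ at each world:
  u (successors {u, v, w, x, y}): φ is true.
  v (successors {u, v, w, x}): φ is true.
  w (successors {u, v, x}): φ is true.
  x (successors {u, v, w, x, y}): φ is true.
  y (successors {u, x}): φ is false.
For instance, at x:
  At x: <>q is true, ~~(<>s & p) is true, so <>q -> ~~(<>s & p) is true.
    At x: <>q requires q at some successor in {u, v, w, x, y}.
      q holds at u, so <>q is true at x.
    At x: ~(<>s & p) is false, so ~~(<>s & p) is true.
      At x: <>s & p is true, so ~(<>s & p) is false.
Satisfying worlds: {u, v, w, x}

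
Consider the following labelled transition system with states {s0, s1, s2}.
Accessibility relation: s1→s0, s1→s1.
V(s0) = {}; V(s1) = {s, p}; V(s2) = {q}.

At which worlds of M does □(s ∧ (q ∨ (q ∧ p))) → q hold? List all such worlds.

s1, s2

Let φ = □(s ∧ (q ∨ (q ∧ p))) → q. Evaluate φ at each world:
  s0 (successors ∅): φ is false.
  s1 (successors {s0, s1}): φ is true.
  s2 (successors ∅): φ is true.
For instance, at s1:
  At s1: □(s ∧ (q ∨ (q ∧ p))) is false, q is false, so □(s ∧ (q ∨ (q ∧ p))) → q is true.
    At s1: □(s ∧ (q ∨ (q ∧ p))) requires s ∧ (q ∨ (q ∧ p)) at every successor {s0, s1}.
      s ∧ (q ∨ (q ∧ p)) fails at s0, so □(s ∧ (q ∨ (q ∧ p))) is false at s1.
Satisfying worlds: {s1, s2}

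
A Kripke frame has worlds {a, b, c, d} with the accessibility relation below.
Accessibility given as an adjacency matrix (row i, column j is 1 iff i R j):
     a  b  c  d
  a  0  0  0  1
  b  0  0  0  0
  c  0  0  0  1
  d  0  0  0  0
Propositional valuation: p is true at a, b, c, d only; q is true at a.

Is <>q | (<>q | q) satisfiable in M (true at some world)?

Yes

Let φ = <>q | (<>q | q). Evaluate φ at each world:
  a (successors {d}): φ is true.
  b (successors ∅): φ is false.
  c (successors {d}): φ is false.
  d (successors ∅): φ is false.
Detail at a (witness):
  At a: <>q is false, <>q | q is true, so <>q | (<>q | q) is true.
    At a: <>q requires q at some successor in {d}.
      At d: q is false.
    So <>q is false at a.
    At a: <>q is false, q is true, so <>q | q is true.
      At a: <>q requires q at some successor in {d}.
        At d: q is false.
      So <>q is false at a.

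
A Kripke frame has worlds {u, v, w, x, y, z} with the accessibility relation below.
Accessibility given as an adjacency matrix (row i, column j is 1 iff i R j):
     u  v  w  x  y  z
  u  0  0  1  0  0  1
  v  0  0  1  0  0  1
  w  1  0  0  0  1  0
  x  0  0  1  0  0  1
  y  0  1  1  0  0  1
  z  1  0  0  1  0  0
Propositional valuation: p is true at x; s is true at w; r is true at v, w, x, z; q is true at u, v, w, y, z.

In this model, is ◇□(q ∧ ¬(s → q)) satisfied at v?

At v: ◇□(q ∧ ¬(s → q)) requires □(q ∧ ¬(s → q)) at some successor in {w, z}.
  At w: □(q ∧ ¬(s → q)) is false.
  At z: □(q ∧ ¬(s → q)) is false.
So ◇□(q ∧ ¬(s → q)) is false at v.

No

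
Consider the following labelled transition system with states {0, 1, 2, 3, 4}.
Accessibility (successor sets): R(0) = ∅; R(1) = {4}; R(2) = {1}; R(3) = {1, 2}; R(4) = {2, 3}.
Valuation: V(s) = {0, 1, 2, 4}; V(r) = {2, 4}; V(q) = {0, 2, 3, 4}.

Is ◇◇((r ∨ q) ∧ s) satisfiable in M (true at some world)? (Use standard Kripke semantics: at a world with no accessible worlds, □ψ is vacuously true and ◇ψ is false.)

Yes

Let φ = ◇◇((r ∨ q) ∧ s). Evaluate φ at each world:
  0 (successors ∅): φ is false.
  1 (successors {4}): φ is true.
  2 (successors {1}): φ is true.
  3 (successors {1, 2}): φ is true.
  4 (successors {2, 3}): φ is true.
Detail at 1 (witness):
  At 1: ◇◇((r ∨ q) ∧ s) requires ◇((r ∨ q) ∧ s) at some successor in {4}.
    ◇((r ∨ q) ∧ s) holds at 4, so ◇◇((r ∨ q) ∧ s) is true at 1.
      At 4: ◇((r ∨ q) ∧ s) requires (r ∨ q) ∧ s at some successor in {2, 3}.
        (r ∨ q) ∧ s holds at 2, so ◇((r ∨ q) ∧ s) is true at 4.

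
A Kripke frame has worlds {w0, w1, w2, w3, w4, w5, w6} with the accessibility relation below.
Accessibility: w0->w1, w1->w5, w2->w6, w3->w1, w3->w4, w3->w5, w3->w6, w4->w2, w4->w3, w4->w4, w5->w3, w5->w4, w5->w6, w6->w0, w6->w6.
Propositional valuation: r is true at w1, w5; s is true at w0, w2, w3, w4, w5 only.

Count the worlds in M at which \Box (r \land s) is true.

1

Let φ = \Box (r \land s). Evaluate φ at each world:
  w0 (successors {w1}): φ is false.
  w1 (successors {w5}): φ is true.
  w2 (successors {w6}): φ is false.
  w3 (successors {w1, w4, w5, w6}): φ is false.
  w4 (successors {w2, w3, w4}): φ is false.
  w5 (successors {w3, w4, w6}): φ is false.
  w6 (successors {w0, w6}): φ is false.
For instance, at w2:
  At w2: \Box (r \land s) requires r \land s at every successor {w6}.
    r \land s fails at w6, so \Box (r \land s) is false at w2.
Satisfying worlds: {w1}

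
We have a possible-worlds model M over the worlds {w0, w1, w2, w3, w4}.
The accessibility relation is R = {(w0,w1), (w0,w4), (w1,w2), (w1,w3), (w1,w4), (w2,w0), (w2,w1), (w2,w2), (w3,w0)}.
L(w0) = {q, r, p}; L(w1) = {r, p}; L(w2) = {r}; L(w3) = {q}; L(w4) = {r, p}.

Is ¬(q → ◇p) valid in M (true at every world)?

Recall that ◇ψ holds at a world iff ψ holds at some accessible world.
Let φ = ¬(q → ◇p). Evaluate φ at each world:
  w0 (successors {w1, w4}): φ is false.
  w1 (successors {w2, w3, w4}): φ is false.
  w2 (successors {w0, w1, w2}): φ is false.
  w3 (successors {w0}): φ is false.
  w4 (successors ∅): φ is false.
Detail at w0 (counterexample):
  At w0: q → ◇p is true, so ¬(q → ◇p) is false.
    At w0: q is true, ◇p is true, so q → ◇p is true.
      At w0: ◇p requires p at some successor in {w1, w4}.
        p holds at w1, so ◇p is true at w0.

No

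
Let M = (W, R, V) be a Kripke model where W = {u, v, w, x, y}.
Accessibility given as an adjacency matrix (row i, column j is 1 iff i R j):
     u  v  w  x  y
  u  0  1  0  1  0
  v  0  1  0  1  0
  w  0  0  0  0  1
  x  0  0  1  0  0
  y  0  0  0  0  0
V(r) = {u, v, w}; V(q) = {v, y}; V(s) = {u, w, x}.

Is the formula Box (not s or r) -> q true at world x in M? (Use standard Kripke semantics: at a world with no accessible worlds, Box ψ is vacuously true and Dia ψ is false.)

No

Recall that Box ψ holds at a world iff ψ holds at every accessible world, and Dia ψ holds iff ψ holds at some accessible world.
At x: Box (not s or r) is true, q is false, so Box (not s or r) -> q is false.
  At x: Box (not s or r) requires not s or r at every successor {w}.
    At w: not s or r is true.
  So Box (not s or r) is true at x.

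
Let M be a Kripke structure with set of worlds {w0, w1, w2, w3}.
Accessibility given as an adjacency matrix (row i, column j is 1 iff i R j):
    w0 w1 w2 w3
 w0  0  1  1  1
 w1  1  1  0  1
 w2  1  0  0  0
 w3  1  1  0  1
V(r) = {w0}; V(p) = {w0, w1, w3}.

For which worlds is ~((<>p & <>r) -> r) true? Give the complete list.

w1, w2, w3

Let φ = ~((<>p & <>r) -> r). Evaluate φ at each world:
  w0 (successors {w1, w2, w3}): φ is false.
  w1 (successors {w0, w1, w3}): φ is true.
  w2 (successors {w0}): φ is true.
  w3 (successors {w0, w1, w3}): φ is true.
For instance, at w0:
  At w0: (<>p & <>r) -> r is true, so ~((<>p & <>r) -> r) is false.
    At w0: <>p & <>r is false, r is true, so (<>p & <>r) -> r is true.
      At w0: <>p is true, <>r is false, so <>p & <>r is false.
Satisfying worlds: {w1, w2, w3}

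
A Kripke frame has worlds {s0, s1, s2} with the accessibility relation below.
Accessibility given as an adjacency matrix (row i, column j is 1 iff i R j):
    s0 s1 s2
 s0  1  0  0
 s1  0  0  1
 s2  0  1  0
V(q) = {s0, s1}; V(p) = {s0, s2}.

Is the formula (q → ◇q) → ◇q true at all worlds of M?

Let φ = (q → ◇q) → ◇q. Evaluate φ at each world:
  s0 (successors {s0}): φ is true.
  s1 (successors {s2}): φ is true.
  s2 (successors {s1}): φ is true.
For instance, at s1:
  At s1: q → ◇q is false, ◇q is false, so (q → ◇q) → ◇q is true.
    At s1: q is true, ◇q is false, so q → ◇q is false.
      At s1: ◇q requires q at some successor in {s2}.
        At s2: q is false.
      So ◇q is false at s1.
    At s1: ◇q requires q at some successor in {s2}.
      At s2: q is false.
    So ◇q is false at s1.

Yes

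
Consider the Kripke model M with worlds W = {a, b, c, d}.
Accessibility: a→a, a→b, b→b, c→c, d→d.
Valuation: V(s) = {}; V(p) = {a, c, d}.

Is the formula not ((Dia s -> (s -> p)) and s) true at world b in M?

At b: (Dia s -> (s -> p)) and s is false, so not ((Dia s -> (s -> p)) and s) is true.
  At b: Dia s -> (s -> p) is true, s is false, so (Dia s -> (s -> p)) and s is false.
    At b: Dia s is false, s -> p is true, so Dia s -> (s -> p) is true.
      At b: Dia s requires s at some successor in {b}.
        At b: s is false.
      So Dia s is false at b.

Yes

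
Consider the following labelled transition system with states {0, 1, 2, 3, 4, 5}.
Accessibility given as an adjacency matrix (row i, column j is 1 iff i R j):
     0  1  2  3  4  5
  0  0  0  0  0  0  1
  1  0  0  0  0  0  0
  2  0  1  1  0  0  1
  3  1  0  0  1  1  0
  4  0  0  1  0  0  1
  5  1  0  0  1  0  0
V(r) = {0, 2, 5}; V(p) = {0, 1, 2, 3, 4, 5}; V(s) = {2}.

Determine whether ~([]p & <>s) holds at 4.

At 4: []p & <>s is true, so ~([]p & <>s) is false.
  At 4: []p is true, <>s is true, so []p & <>s is true.
    At 4: []p requires p at every successor {2, 5}.
      At 2: p is true.
      At 5: p is true.
    So []p is true at 4.
    At 4: <>s requires s at some successor in {2, 5}.
      s holds at 2, so <>s is true at 4.

No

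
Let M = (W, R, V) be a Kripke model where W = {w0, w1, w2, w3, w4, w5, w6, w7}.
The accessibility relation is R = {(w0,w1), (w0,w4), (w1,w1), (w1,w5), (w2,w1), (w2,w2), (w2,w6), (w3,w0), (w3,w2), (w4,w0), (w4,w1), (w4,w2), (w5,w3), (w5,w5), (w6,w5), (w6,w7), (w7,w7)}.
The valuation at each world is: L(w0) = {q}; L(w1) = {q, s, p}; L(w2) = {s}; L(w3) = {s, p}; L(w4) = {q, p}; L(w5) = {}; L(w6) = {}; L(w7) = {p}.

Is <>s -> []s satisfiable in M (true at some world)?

Yes

Recall that []ψ holds at a world iff ψ holds at every accessible world, and <>ψ holds iff ψ holds at some accessible world.
Let φ = <>s -> []s. Evaluate φ at each world:
  w0 (successors {w1, w4}): φ is false.
  w1 (successors {w1, w5}): φ is false.
  w2 (successors {w1, w2, w6}): φ is false.
  w3 (successors {w0, w2}): φ is false.
  w4 (successors {w0, w1, w2}): φ is false.
  w5 (successors {w3, w5}): φ is false.
  w6 (successors {w5, w7}): φ is true.
  w7 (successors {w7}): φ is true.
Detail at w6 (witness):
  At w6: <>s is false, []s is false, so <>s -> []s is true.
    At w6: <>s requires s at some successor in {w5, w7}.
      At w5: s is false.
      At w7: s is false.
    So <>s is false at w6.
    At w6: []s requires s at every successor {w5, w7}.
      s fails at w5, so []s is false at w6.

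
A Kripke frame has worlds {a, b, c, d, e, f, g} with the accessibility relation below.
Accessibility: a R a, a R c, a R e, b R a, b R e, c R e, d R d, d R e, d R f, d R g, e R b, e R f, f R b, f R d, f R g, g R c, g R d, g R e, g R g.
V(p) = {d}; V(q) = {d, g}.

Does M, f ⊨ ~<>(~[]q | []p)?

At f: <>(~[]q | []p) is true, so ~<>(~[]q | []p) is false.
  At f: <>(~[]q | []p) requires ~[]q | []p at some successor in {b, d, g}.
    ~[]q | []p holds at b, so <>(~[]q | []p) is true at f.
      At b: ~[]q is true, []p is false, so ~[]q | []p is true.

No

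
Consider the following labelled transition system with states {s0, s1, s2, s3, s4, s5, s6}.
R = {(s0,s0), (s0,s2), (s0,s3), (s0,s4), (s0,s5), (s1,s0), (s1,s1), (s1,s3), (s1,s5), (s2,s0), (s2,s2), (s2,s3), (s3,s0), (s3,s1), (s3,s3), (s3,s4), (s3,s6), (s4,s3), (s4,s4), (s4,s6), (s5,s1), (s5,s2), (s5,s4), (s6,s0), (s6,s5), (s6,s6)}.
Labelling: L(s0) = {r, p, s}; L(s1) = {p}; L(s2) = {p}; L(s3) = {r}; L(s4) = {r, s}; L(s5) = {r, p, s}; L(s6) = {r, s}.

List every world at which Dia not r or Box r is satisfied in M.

s0, s1, s2, s3, s4, s5, s6

Let φ = Dia not r or Box r. Evaluate φ at each world:
  s0 (successors {s0, s2, s3, s4, s5}): φ is true.
  s1 (successors {s0, s1, s3, s5}): φ is true.
  s2 (successors {s0, s2, s3}): φ is true.
  s3 (successors {s0, s1, s3, s4, s6}): φ is true.
  s4 (successors {s3, s4, s6}): φ is true.
  s5 (successors {s1, s2, s4}): φ is true.
  s6 (successors {s0, s5, s6}): φ is true.
For instance, at s1:
  At s1: Dia not r is true, Box r is false, so Dia not r or Box r is true.
    At s1: Dia not r requires not r at some successor in {s0, s1, s3, s5}.
      not r holds at s1, so Dia not r is true at s1.
    At s1: Box r requires r at every successor {s0, s1, s3, s5}.
      r fails at s1, so Box r is false at s1.
Satisfying worlds: {s0, s1, s2, s3, s4, s5, s6}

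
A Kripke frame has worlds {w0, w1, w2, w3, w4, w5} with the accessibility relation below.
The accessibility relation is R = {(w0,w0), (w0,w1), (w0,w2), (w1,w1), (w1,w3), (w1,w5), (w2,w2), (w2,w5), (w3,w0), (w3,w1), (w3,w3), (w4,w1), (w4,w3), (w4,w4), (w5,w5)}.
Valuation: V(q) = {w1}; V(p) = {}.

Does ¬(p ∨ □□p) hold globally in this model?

Recall that □ψ holds at a world iff ψ holds at every accessible world, and ◇ψ holds iff ψ holds at some accessible world.
Let φ = ¬(p ∨ □□p). Evaluate φ at each world:
  w0 (successors {w0, w1, w2}): φ is true.
  w1 (successors {w1, w3, w5}): φ is true.
  w2 (successors {w2, w5}): φ is true.
  w3 (successors {w0, w1, w3}): φ is true.
  w4 (successors {w1, w3, w4}): φ is true.
  w5 (successors {w5}): φ is true.
For instance, at w1:
  At w1: p ∨ □□p is false, so ¬(p ∨ □□p) is true.
    At w1: p is false, □□p is false, so p ∨ □□p is false.
      At w1: □□p requires □p at every successor {w1, w3, w5}.
        □p fails at w1, so □□p is false at w1.

Yes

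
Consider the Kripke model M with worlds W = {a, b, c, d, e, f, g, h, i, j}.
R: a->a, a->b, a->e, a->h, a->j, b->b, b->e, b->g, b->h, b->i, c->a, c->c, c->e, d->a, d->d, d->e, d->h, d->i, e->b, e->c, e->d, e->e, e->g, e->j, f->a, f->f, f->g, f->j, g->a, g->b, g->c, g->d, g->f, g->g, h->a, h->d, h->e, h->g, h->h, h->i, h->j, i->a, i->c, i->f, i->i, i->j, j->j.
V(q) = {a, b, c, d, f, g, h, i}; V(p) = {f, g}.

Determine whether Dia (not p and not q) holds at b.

Yes

Recall that Dia ψ holds at a world iff ψ holds at some accessible world.
At b: Dia (not p and not q) requires not p and not q at some successor in {b, e, g, h, i}.
  not p and not q holds at e, so Dia (not p and not q) is true at b.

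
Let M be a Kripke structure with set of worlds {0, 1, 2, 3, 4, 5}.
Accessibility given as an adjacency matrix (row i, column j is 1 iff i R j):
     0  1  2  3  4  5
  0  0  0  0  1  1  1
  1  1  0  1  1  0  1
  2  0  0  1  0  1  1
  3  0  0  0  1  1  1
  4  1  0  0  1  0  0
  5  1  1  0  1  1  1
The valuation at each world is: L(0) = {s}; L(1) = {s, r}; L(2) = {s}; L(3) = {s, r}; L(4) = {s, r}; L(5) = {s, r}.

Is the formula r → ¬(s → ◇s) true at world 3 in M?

No

At 3: r is true, ¬(s → ◇s) is false, so r → ¬(s → ◇s) is false.
  At 3: s → ◇s is true, so ¬(s → ◇s) is false.
    At 3: s is true, ◇s is true, so s → ◇s is true.
      At 3: ◇s requires s at some successor in {3, 4, 5}.
        s holds at 3, so ◇s is true at 3.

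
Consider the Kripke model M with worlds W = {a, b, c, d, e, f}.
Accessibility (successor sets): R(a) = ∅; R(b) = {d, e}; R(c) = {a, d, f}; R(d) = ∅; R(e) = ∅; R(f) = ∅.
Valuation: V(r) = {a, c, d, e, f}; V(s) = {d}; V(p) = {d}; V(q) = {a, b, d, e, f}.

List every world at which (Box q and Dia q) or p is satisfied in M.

b, c, d

Recall that Box ψ holds at a world iff ψ holds at every accessible world, and Dia ψ holds iff ψ holds at some accessible world.
Let φ = (Box q and Dia q) or p. Evaluate φ at each world:
  a (successors ∅): φ is false.
  b (successors {d, e}): φ is true.
  c (successors {a, d, f}): φ is true.
  d (successors ∅): φ is true.
  e (successors ∅): φ is false.
  f (successors ∅): φ is false.
For instance, at b:
  At b: Box q and Dia q is true, p is false, so (Box q and Dia q) or p is true.
    At b: Box q is true, Dia q is true, so Box q and Dia q is true.
      At b: Box q requires q at every successor {d, e}.
        At d: q is true.
        At e: q is true.
      So Box q is true at b.
      At b: Dia q requires q at some successor in {d, e}.
        q holds at d, so Dia q is true at b.
Satisfying worlds: {b, c, d}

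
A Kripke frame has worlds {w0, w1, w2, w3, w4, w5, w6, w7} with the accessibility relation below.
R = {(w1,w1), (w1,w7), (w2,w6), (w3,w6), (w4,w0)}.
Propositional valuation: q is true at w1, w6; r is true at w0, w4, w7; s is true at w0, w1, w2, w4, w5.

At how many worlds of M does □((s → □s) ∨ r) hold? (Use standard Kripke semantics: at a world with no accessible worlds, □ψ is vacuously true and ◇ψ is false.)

7

Let φ = □((s → □s) ∨ r). Evaluate φ at each world:
  w0 (successors ∅): φ is true.
  w1 (successors {w1, w7}): φ is false.
  w2 (successors {w6}): φ is true.
  w3 (successors {w6}): φ is true.
  w4 (successors {w0}): φ is true.
  w5 (successors ∅): φ is true.
  w6 (successors ∅): φ is true.
  w7 (successors ∅): φ is true.
For instance, at w1:
  At w1: □((s → □s) ∨ r) requires (s → □s) ∨ r at every successor {w1, w7}.
    (s → □s) ∨ r fails at w1, so □((s → □s) ∨ r) is false at w1.
      At w1: s → □s is false, r is false, so (s → □s) ∨ r is false.
Satisfying worlds: {w0, w2, w3, w4, w5, w6, w7}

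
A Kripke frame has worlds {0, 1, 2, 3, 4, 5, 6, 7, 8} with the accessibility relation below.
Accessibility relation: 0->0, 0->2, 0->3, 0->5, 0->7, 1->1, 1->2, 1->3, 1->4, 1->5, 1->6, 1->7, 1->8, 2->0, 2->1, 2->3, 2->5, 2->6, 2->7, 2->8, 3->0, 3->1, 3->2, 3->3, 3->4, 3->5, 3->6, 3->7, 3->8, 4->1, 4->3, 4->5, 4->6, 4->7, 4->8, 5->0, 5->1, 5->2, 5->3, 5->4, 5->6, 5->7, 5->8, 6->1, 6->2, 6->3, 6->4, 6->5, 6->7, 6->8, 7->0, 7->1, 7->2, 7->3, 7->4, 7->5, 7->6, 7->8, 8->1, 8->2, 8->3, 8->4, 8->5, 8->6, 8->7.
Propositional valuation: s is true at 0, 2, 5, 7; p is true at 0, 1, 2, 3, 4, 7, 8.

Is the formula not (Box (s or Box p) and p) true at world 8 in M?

At 8: Box (s or Box p) and p is false, so not (Box (s or Box p) and p) is true.
  At 8: Box (s or Box p) is false, p is true, so Box (s or Box p) and p is false.
    At 8: Box (s or Box p) requires s or Box p at every successor {1, 2, 3, 4, 5, 6, 7}.
      s or Box p fails at 1, so Box (s or Box p) is false at 8.

Yes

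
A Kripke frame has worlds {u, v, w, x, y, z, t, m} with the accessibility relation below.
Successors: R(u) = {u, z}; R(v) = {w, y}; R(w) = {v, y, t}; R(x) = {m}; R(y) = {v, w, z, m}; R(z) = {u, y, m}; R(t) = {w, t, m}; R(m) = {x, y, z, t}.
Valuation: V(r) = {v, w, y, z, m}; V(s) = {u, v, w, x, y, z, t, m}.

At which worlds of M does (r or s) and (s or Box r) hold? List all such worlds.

Let φ = (r or s) and (s or Box r). Evaluate φ at each world:
  u (successors {u, z}): φ is true.
  v (successors {w, y}): φ is true.
  w (successors {v, y, t}): φ is true.
  x (successors {m}): φ is true.
  y (successors {v, w, z, m}): φ is true.
  z (successors {u, y, m}): φ is true.
  t (successors {w, t, m}): φ is true.
  m (successors {x, y, z, t}): φ is true.
For instance, at u:
  At u: r or s is true, s or Box r is true, so (r or s) and (s or Box r) is true.
    At u: s is true, Box r is false, so s or Box r is true.
      At u: Box r requires r at every successor {u, z}.
        r fails at u, so Box r is false at u.
Satisfying worlds: {u, v, w, x, y, z, t, m}

u, v, w, x, y, z, t, m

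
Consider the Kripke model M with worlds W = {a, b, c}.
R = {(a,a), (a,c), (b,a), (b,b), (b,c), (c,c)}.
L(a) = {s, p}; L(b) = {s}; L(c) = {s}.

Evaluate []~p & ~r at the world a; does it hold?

At a: []~p is false, ~r is true, so []~p & ~r is false.
  At a: []~p requires ~p at every successor {a, c}.
    ~p fails at a, so []~p is false at a.

No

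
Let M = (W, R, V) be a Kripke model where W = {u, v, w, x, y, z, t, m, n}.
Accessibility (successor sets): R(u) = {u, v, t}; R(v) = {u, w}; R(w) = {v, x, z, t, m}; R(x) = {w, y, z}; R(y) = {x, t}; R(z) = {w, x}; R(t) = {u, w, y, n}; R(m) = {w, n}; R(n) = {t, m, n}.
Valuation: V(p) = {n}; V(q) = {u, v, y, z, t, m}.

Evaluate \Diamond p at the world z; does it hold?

Recall that \Diamond ψ holds at a world iff ψ holds at some accessible world.
At z: \Diamond p requires p at some successor in {w, x}.
  At w: p is false.
  At x: p is false.
So \Diamond p is false at z.

No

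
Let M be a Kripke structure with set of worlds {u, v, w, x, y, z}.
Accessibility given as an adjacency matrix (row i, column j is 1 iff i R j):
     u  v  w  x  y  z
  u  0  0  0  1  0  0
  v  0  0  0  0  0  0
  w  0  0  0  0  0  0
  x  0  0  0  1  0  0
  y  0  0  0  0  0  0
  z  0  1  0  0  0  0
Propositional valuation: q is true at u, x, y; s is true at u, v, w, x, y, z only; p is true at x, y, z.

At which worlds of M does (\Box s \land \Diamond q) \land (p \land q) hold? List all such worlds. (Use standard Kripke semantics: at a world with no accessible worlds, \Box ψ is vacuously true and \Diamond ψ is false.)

x

Let φ = (\Box s \land \Diamond q) \land (p \land q). Evaluate φ at each world:
  u (successors {x}): φ is false.
  v (successors ∅): φ is false.
  w (successors ∅): φ is false.
  x (successors {x}): φ is true.
  y (successors ∅): φ is false.
  z (successors {v}): φ is false.
For instance, at x:
  At x: \Box s \land \Diamond q is true, p \land q is true, so (\Box s \land \Diamond q) \land (p \land q) is true.
    At x: \Box s is true, \Diamond q is true, so \Box s \land \Diamond q is true.
      At x: \Box s requires s at every successor {x}.
        At x: s is true.
      So \Box s is true at x.
      At x: \Diamond q requires q at some successor in {x}.
        q holds at x, so \Diamond q is true at x.
Satisfying worlds: {x}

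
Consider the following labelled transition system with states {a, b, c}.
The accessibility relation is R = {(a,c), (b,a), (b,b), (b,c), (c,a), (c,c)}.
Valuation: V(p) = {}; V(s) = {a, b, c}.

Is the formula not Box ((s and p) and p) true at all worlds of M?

Yes

Let φ = not Box ((s and p) and p). Evaluate φ at each world:
  a (successors {c}): φ is true.
  b (successors {a, b, c}): φ is true.
  c (successors {a, c}): φ is true.
For instance, at b:
  At b: Box ((s and p) and p) is false, so not Box ((s and p) and p) is true.
    At b: Box ((s and p) and p) requires (s and p) and p at every successor {a, b, c}.
      (s and p) and p fails at a, so Box ((s and p) and p) is false at b.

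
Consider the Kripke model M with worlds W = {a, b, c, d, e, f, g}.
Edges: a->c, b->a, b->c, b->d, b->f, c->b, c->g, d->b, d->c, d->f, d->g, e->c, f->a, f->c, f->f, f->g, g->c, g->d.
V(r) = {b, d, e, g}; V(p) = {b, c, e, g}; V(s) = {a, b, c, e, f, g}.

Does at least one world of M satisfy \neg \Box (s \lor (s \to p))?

No

Let φ = \neg \Box (s \lor (s \to p)). Evaluate φ at each world:
  a (successors {c}): φ is false.
  b (successors {a, c, d, f}): φ is false.
  c (successors {b, g}): φ is false.
  d (successors {b, c, f, g}): φ is false.
  e (successors {c}): φ is false.
  f (successors {a, c, f, g}): φ is false.
  g (successors {c, d}): φ is false.
For instance, at g:
  At g: \Box (s \lor (s \to p)) is true, so \neg \Box (s \lor (s \to p)) is false.
    At g: \Box (s \lor (s \to p)) requires s \lor (s \to p) at every successor {c, d}.
      At c: s \lor (s \to p) is true.
      At d: s \lor (s \to p) is true.
    So \Box (s \lor (s \to p)) is true at g.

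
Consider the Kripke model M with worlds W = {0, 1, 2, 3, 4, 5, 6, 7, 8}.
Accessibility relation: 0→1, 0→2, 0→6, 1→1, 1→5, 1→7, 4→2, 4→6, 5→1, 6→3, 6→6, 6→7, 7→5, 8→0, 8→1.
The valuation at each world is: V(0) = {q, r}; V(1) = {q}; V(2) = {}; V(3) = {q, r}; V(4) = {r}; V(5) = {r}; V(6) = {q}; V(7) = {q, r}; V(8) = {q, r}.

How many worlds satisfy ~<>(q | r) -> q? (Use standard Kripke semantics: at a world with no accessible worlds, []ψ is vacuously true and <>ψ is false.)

8

Let φ = ~<>(q | r) -> q. Evaluate φ at each world:
  0 (successors {1, 2, 6}): φ is true.
  1 (successors {1, 5, 7}): φ is true.
  2 (successors ∅): φ is false.
  3 (successors ∅): φ is true.
  4 (successors {2, 6}): φ is true.
  5 (successors {1}): φ is true.
  6 (successors {3, 6, 7}): φ is true.
  7 (successors {5}): φ is true.
  8 (successors {0, 1}): φ is true.
For instance, at 0:
  At 0: ~<>(q | r) is false, q is true, so ~<>(q | r) -> q is true.
    At 0: <>(q | r) is true, so ~<>(q | r) is false.
      At 0: <>(q | r) requires q | r at some successor in {1, 2, 6}.
        q | r holds at 1, so <>(q | r) is true at 0.
Satisfying worlds: {0, 1, 3, 4, 5, 6, 7, 8}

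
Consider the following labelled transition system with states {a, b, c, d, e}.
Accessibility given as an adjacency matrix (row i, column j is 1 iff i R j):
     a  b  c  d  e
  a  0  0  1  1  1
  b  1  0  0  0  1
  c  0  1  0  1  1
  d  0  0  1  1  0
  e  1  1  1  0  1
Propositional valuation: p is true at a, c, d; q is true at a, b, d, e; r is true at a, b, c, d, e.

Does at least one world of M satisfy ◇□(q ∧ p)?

Let φ = ◇□(q ∧ p). Evaluate φ at each world:
  a (successors {c, d, e}): φ is false.
  b (successors {a, e}): φ is false.
  c (successors {b, d, e}): φ is false.
  d (successors {c, d}): φ is false.
  e (successors {a, b, c, e}): φ is false.
For instance, at e:
  At e: ◇□(q ∧ p) requires □(q ∧ p) at some successor in {a, b, c, e}.
    At a: □(q ∧ p) is false.
    At b: □(q ∧ p) is false.
    At c: □(q ∧ p) is false.
    At e: □(q ∧ p) is false.
  So ◇□(q ∧ p) is false at e.

No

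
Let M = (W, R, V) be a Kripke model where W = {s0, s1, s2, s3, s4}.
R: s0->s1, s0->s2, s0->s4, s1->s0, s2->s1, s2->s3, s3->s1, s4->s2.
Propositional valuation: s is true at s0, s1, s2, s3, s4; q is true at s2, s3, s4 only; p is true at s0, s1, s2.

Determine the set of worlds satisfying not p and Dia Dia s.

Recall that Dia ψ holds at a world iff ψ holds at some accessible world.
Let φ = not p and Dia Dia s. Evaluate φ at each world:
  s0 (successors {s1, s2, s4}): φ is false.
  s1 (successors {s0}): φ is false.
  s2 (successors {s1, s3}): φ is false.
  s3 (successors {s1}): φ is true.
  s4 (successors {s2}): φ is true.
For instance, at s1:
  At s1: not p is false, Dia Dia s is true, so not p and Dia Dia s is false.
    At s1: Dia Dia s requires Dia s at some successor in {s0}.
      Dia s holds at s0, so Dia Dia s is true at s1.
Satisfying worlds: {s3, s4}

s3, s4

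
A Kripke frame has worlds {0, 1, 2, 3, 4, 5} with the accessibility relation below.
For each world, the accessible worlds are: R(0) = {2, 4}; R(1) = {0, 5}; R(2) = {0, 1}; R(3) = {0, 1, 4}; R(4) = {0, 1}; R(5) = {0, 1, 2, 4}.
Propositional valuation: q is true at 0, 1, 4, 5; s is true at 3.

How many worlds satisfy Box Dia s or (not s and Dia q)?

5

Let φ = Box Dia s or (not s and Dia q). Evaluate φ at each world:
  0 (successors {2, 4}): φ is true.
  1 (successors {0, 5}): φ is true.
  2 (successors {0, 1}): φ is true.
  3 (successors {0, 1, 4}): φ is false.
  4 (successors {0, 1}): φ is true.
  5 (successors {0, 1, 2, 4}): φ is true.
For instance, at 2:
  At 2: Box Dia s is false, not s and Dia q is true, so Box Dia s or (not s and Dia q) is true.
    At 2: Box Dia s requires Dia s at every successor {0, 1}.
      Dia s fails at 0, so Box Dia s is false at 2.
    At 2: not s is true, Dia q is true, so not s and Dia q is true.
      At 2: Dia q requires q at some successor in {0, 1}.
        q holds at 0, so Dia q is true at 2.
Satisfying worlds: {0, 1, 2, 4, 5}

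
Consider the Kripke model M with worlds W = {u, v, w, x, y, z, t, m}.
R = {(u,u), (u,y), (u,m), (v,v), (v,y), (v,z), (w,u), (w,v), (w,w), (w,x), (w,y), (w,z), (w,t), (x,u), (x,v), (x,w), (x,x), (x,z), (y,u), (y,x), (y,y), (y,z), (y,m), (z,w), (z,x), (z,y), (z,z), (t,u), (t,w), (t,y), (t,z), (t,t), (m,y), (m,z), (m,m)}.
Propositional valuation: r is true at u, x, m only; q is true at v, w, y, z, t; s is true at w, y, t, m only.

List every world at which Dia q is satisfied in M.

u, v, w, x, y, z, t, m

Let φ = Dia q. Evaluate φ at each world:
  u (successors {u, y, m}): φ is true.
  v (successors {v, y, z}): φ is true.
  w (successors {u, v, w, x, y, z, t}): φ is true.
  x (successors {u, v, w, x, z}): φ is true.
  y (successors {u, x, y, z, m}): φ is true.
  z (successors {w, x, y, z}): φ is true.
  t (successors {u, w, y, z, t}): φ is true.
  m (successors {y, z, m}): φ is true.
For instance, at y:
  At y: Dia q requires q at some successor in {u, x, y, z, m}.
    q holds at y, so Dia q is true at y.
Satisfying worlds: {u, v, w, x, y, z, t, m}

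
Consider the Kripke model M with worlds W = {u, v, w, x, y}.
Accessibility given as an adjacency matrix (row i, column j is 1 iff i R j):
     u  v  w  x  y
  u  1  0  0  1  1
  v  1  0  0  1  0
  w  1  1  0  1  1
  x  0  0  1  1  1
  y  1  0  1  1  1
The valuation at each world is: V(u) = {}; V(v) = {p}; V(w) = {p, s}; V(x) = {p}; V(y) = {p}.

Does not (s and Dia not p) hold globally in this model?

No

Let φ = not (s and Dia not p). Evaluate φ at each world:
  u (successors {u, x, y}): φ is true.
  v (successors {u, x}): φ is true.
  w (successors {u, v, x, y}): φ is false.
  x (successors {w, x, y}): φ is true.
  y (successors {u, w, x, y}): φ is true.
Detail at w (counterexample):
  At w: s and Dia not p is true, so not (s and Dia not p) is false.
    At w: s is true, Dia not p is true, so s and Dia not p is true.
      At w: Dia not p requires not p at some successor in {u, v, x, y}.
        not p holds at u, so Dia not p is true at w.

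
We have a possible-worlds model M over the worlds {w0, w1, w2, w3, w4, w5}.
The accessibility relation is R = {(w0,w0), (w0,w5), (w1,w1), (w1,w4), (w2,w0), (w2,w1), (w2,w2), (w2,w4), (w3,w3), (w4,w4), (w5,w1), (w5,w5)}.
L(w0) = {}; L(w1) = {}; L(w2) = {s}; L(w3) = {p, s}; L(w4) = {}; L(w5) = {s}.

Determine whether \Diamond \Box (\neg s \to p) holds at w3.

Yes

At w3: \Diamond \Box (\neg s \to p) requires \Box (\neg s \to p) at some successor in {w3}.
  \Box (\neg s \to p) holds at w3, so \Diamond \Box (\neg s \to p) is true at w3.
    At w3: \Box (\neg s \to p) requires \neg s \to p at every successor {w3}.
      At w3: \neg s \to p is true.
    So \Box (\neg s \to p) is true at w3.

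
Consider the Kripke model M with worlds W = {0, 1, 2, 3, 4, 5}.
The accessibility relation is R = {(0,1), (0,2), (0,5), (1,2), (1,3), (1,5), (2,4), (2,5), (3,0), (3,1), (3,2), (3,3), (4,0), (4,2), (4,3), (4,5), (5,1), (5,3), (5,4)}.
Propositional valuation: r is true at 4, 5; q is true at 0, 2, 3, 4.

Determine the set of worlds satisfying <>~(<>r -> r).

0, 1, 3, 4, 5

Let φ = <>~(<>r -> r). Evaluate φ at each world:
  0 (successors {1, 2, 5}): φ is true.
  1 (successors {2, 3, 5}): φ is true.
  2 (successors {4, 5}): φ is false.
  3 (successors {0, 1, 2, 3}): φ is true.
  4 (successors {0, 2, 3, 5}): φ is true.
  5 (successors {1, 3, 4}): φ is true.
For instance, at 0:
  At 0: <>~(<>r -> r) requires ~(<>r -> r) at some successor in {1, 2, 5}.
    ~(<>r -> r) holds at 1, so <>~(<>r -> r) is true at 0.
      At 1: <>r -> r is false, so ~(<>r -> r) is true.
Satisfying worlds: {0, 1, 3, 4, 5}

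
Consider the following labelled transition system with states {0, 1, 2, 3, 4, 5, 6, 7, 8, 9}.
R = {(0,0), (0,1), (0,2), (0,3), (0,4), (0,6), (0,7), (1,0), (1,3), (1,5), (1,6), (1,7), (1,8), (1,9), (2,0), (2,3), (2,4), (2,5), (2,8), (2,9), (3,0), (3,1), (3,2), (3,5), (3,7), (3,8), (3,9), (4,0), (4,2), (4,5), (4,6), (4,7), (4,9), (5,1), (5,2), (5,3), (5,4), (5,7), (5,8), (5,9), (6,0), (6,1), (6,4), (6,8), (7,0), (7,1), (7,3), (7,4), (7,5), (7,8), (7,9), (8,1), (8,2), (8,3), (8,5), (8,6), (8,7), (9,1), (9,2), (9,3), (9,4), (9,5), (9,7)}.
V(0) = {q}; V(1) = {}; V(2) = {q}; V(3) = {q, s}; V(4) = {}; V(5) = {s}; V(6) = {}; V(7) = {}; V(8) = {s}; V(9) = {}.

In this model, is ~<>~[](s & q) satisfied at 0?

No

Recall that []ψ holds at a world iff ψ holds at every accessible world, and <>ψ holds iff ψ holds at some accessible world.
At 0: <>~[](s & q) is true, so ~<>~[](s & q) is false.
  At 0: <>~[](s & q) requires ~[](s & q) at some successor in {0, 1, 2, 3, 4, 6, 7}.
    ~[](s & q) holds at 0, so <>~[](s & q) is true at 0.
      At 0: [](s & q) is false, so ~[](s & q) is true.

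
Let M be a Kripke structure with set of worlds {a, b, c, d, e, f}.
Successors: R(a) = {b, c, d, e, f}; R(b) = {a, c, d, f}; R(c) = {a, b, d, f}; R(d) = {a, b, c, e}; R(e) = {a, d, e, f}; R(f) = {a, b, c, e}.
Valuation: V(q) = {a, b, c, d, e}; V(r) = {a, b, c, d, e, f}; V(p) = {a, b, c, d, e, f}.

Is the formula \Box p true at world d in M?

Yes

At d: \Box p requires p at every successor {a, b, c, e}.
  At a: p is true.
  At b: p is true.
  At c: p is true.
  At e: p is true.
So \Box p is true at d.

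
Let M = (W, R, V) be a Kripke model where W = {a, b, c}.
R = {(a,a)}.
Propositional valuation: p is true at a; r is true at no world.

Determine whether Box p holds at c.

Yes

Recall that Box ψ holds at a world iff ψ holds at every accessible world, and Dia ψ holds iff ψ holds at some accessible world.
At c: no accessible worlds, so Box p holds vacuously.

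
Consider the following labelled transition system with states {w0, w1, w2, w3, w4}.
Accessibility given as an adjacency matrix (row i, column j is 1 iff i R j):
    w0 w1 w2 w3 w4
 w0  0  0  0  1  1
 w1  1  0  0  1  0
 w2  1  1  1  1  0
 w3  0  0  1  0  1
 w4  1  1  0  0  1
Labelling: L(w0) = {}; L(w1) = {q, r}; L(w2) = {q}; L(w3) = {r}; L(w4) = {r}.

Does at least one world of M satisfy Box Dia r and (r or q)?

Yes

Let φ = Box Dia r and (r or q). Evaluate φ at each world:
  w0 (successors {w3, w4}): φ is false.
  w1 (successors {w0, w3}): φ is true.
  w2 (successors {w0, w1, w2, w3}): φ is true.
  w3 (successors {w2, w4}): φ is true.
  w4 (successors {w0, w1, w4}): φ is true.
Detail at w1 (witness):
  At w1: Box Dia r is true, r or q is true, so Box Dia r and (r or q) is true.
    At w1: Box Dia r requires Dia r at every successor {w0, w3}.
      At w0: Dia r is true.
      At w3: Dia r is true.
    So Box Dia r is true at w1.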